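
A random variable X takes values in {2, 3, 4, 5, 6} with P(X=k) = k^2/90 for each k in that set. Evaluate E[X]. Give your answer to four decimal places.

4.8889

E[X] = Σ x·P(X=x)
 = 2·2/45 + 3·1/10 + 4·8/45 + 5·5/18 + 6·2/5
 = 4/45 + 3/10 + 32/45 + 25/18 + 12/5
 = 44/9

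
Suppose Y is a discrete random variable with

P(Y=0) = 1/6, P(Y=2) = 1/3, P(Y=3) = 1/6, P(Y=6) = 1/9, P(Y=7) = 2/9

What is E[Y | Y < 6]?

1.75

P(Y < 6) = 1/6 + 1/3 + 1/6 = 2/3.
E[Y | Y < 6] = [0·1/6 + 2·1/3 + 3·1/6] / (2/3)
 = 7/6 / (2/3)
 = 7/4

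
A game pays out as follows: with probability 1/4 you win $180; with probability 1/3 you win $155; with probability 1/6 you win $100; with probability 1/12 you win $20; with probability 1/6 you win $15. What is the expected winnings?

117.5

E[payout] = 180·1/4 + 155·1/3 + 100·1/6 + 20·1/12 + 15·1/6
 = 45 + 155/3 + 50/3 + 5/3 + 5/2
 = 235/2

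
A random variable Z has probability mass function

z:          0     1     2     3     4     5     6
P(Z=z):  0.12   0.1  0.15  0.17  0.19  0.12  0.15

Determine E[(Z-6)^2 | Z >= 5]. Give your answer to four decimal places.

0.4444

P(Z >= 5) = 0.12 + 0.15 = 0.27.
E[(Z-6)^2 | Z >= 5] = [1·0.12 + 0·0.15] / 0.27
 = 0.12 / 0.27
 = 4/9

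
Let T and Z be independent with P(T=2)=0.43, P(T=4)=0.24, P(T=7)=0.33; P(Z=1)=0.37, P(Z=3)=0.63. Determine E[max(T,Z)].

E[max(T,Z)] = Σ_t Σ_z max(t,z) · P(T=t)P(Z=z)
 = 2·0.1591 + 3·0.2709 + 4·0.0888 + 4·0.1512 + 7·0.1221 + 7·0.2079
 = 0.3182 + 0.8127 + 0.3552 + 0.6048 + 0.8547 + 1.4553
 = 4.4009

4.4009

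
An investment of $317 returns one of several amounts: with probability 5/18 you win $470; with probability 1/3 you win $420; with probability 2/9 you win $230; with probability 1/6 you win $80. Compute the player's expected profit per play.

18

E[payout] = 470·5/18 + 420·1/3 + 230·2/9 + 80·1/6
 = 1175/9 + 140 + 460/9 + 40/3
 = 335
Net = 335 - 317 = 18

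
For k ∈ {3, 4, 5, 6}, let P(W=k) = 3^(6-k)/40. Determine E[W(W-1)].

9

E[W(W-1)] = Σ w(w-1)·P(W=w)
 = 6·27/40 + 12·9/40 + 20·3/40 + 30·1/40
 = 81/20 + 27/10 + 3/2 + 3/4
 = 9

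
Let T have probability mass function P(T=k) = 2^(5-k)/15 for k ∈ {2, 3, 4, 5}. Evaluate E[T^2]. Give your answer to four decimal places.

E[T^2] = Σ t^2·P(T=t)
 = 4·8/15 + 9·4/15 + 16·2/15 + 25·1/15
 = 32/15 + 12/5 + 32/15 + 5/3
 = 25/3

8.3333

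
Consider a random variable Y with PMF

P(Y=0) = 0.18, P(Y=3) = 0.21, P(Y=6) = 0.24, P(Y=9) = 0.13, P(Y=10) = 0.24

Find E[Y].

E[Y] = Σ y·P(Y=y)
 = 0·0.18 + 3·0.21 + 6·0.24 + 9·0.13 + 10·0.24
 = 0 + 0.63 + 1.44 + 1.17 + 2.4
 = 5.64

5.64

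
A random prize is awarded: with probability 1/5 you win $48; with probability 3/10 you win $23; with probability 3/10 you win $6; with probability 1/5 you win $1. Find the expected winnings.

18.5

E[payout] = 48·1/5 + 23·3/10 + 6·3/10 + 1·1/5
 = 48/5 + 69/10 + 9/5 + 1/5
 = 37/2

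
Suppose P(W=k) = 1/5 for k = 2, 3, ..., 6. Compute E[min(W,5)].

3.8

E[min(W,5)] = Σ min(w,5)·P(W=w)
 = 2·1/5 + 3·1/5 + 4·1/5 + 5·1/5 + 5·1/5
 = 2/5 + 3/5 + 4/5 + 1 + 1
 = 19/5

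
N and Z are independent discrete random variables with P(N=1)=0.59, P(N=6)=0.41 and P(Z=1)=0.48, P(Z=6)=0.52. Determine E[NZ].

10.98

E[NZ] = Σ_n Σ_z nz · P(N=n)P(Z=z)
 = 1·0.2832 + 6·0.3068 + 6·0.1968 + 36·0.2132
 = 0.2832 + 1.8408 + 1.1808 + 7.6752
 = 10.98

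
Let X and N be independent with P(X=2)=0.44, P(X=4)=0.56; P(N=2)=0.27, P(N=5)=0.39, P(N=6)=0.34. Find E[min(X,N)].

2.8176

E[min(X,N)] = Σ_x Σ_n min(x,n) · P(X=x)P(N=n)
 = 2·0.1188 + 2·0.1716 + 2·0.1496 + 2·0.1512 + 4·0.2184 + 4·0.1904
 = 0.2376 + 0.3432 + 0.2992 + 0.3024 + 0.8736 + 0.7616
 = 2.8176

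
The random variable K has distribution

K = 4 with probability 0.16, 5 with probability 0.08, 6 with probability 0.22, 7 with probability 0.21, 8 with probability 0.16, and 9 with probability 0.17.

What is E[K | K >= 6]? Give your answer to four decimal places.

7.3684

P(K >= 6) = 0.22 + 0.21 + 0.16 + 0.17 = 0.76.
E[K | K >= 6] = [6·0.22 + 7·0.21 + 8·0.16 + 9·0.17] / 0.76
 = 5.6 / 0.76
 = 140/19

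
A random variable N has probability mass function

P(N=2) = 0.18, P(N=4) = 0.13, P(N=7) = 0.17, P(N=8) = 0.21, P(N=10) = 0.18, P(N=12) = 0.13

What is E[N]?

7.11

E[N] = Σ n·P(N=n)
 = 2·0.18 + 4·0.13 + 7·0.17 + 8·0.21 + 10·0.18 + 12·0.13
 = 0.36 + 0.52 + 1.19 + 1.68 + 1.8 + 1.56
 = 7.11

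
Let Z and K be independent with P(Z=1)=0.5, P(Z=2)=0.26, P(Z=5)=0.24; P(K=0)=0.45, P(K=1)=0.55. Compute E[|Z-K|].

E[|Z-K|] = Σ_z Σ_k |z-k| · P(Z=z)P(K=k)
 = 1·0.225 + 0·0.275 + 2·0.117 + 1·0.143 + 5·0.108 + 4·0.132
 = 0.225 + 0 + 0.234 + 0.143 + 0.54 + 0.528
 = 1.67

1.67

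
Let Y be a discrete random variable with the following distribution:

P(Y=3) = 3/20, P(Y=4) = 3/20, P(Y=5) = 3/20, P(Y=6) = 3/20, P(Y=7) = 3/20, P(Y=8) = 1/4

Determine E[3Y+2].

19.25

E[3Y+2] = Σ (3y+2)·P(Y=y)
 = 11·3/20 + 14·3/20 + 17·3/20 + 20·3/20 + 23·3/20 + 26·1/4
 = 33/20 + 21/10 + 51/20 + 3 + 69/20 + 13/2
 = 77/4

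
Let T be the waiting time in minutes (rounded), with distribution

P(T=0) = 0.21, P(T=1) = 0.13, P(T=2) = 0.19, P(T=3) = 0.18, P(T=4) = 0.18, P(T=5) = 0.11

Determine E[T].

2.32

E[T] = Σ t·P(T=t)
 = 0·0.21 + 1·0.13 + 2·0.19 + 3·0.18 + 4·0.18 + 5·0.11
 = 0 + 0.13 + 0.38 + 0.54 + 0.72 + 0.55
 = 2.32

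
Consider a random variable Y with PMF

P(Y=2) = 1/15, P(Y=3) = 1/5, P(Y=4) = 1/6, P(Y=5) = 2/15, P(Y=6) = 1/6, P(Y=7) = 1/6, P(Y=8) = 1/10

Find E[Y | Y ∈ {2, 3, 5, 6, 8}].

4.8

P(Y ∈ {2, 3, 5, 6, 8}) = 1/15 + 1/5 + 2/15 + 1/6 + 1/10 = 2/3.
E[Y | Y ∈ {2, 3, 5, 6, 8}] = [2·1/15 + 3·1/5 + 5·2/15 + 6·1/6 + 8·1/10] / (2/3)
 = 16/5 / (2/3)
 = 24/5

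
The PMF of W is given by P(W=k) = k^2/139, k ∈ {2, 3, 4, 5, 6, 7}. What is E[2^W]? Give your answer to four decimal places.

69.9281

E[2^W] = Σ 2^w·P(W=w)
 = 4·4/139 + 8·9/139 + 16·16/139 + 32·25/139 + 64·36/139 + 128·49/139
 = 16/139 + 72/139 + 256/139 + 800/139 + 2304/139 + 6272/139
 = 9720/139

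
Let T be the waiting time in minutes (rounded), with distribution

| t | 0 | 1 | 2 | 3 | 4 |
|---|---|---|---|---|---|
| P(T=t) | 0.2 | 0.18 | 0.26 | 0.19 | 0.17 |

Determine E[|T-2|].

E[|T-2|] = Σ |t-2|·P(T=t)
 = 2·0.2 + 1·0.18 + 0·0.26 + 1·0.19 + 2·0.17
 = 0.4 + 0.18 + 0 + 0.19 + 0.34
 = 1.11

1.11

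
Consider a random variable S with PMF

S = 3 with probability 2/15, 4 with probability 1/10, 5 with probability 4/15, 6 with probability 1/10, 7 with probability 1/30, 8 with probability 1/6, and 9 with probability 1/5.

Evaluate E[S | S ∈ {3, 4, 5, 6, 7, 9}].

P(S ∈ {3, 4, 5, 6, 7, 9}) = 2/15 + 1/10 + 4/15 + 1/10 + 1/30 + 1/5 = 5/6.
E[S | S ∈ {3, 4, 5, 6, 7, 9}] = [3·2/15 + 4·1/10 + 5·4/15 + 6·1/10 + 7·1/30 + 9·1/5] / (5/6)
 = 143/30 / (5/6)
 = 143/25

5.72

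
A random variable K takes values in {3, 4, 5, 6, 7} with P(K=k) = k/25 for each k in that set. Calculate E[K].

5.4

E[K] = Σ k·P(K=k)
 = 3·3/25 + 4·4/25 + 5·1/5 + 6·6/25 + 7·7/25
 = 9/25 + 16/25 + 1 + 36/25 + 49/25
 = 27/5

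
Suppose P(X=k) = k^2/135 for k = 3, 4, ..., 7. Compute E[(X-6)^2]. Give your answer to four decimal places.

1.6222

E[(X-6)^2] = Σ (x-6)^2·P(X=x)
 = 9·1/15 + 4·16/135 + 1·5/27 + 0·4/15 + 1·49/135
 = 3/5 + 64/135 + 5/27 + 0 + 49/135
 = 73/45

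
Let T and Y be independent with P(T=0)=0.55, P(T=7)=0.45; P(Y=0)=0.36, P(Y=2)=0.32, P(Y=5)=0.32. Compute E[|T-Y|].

3.374

E[|T-Y|] = Σ_t Σ_y |t-y| · P(T=t)P(Y=y)
 = 0·0.198 + 2·0.176 + 5·0.176 + 7·0.162 + 5·0.144 + 2·0.144
 = 0 + 0.352 + 0.88 + 1.134 + 0.72 + 0.288
 = 3.374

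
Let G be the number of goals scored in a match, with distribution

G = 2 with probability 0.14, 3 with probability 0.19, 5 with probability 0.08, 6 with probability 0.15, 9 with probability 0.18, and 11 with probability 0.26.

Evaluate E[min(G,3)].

2.86

E[min(G,3)] = Σ min(g,3)·P(G=g)
 = 2·0.14 + 3·0.19 + 3·0.08 + 3·0.15 + 3·0.18 + 3·0.26
 = 0.28 + 0.57 + 0.24 + 0.45 + 0.54 + 0.78
 = 2.86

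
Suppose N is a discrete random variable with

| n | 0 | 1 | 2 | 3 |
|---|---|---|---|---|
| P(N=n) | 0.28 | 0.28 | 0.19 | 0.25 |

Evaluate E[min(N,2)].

E[min(N,2)] = Σ min(n,2)·P(N=n)
 = 0·0.28 + 1·0.28 + 2·0.19 + 2·0.25
 = 0 + 0.28 + 0.38 + 0.5
 = 1.16

1.16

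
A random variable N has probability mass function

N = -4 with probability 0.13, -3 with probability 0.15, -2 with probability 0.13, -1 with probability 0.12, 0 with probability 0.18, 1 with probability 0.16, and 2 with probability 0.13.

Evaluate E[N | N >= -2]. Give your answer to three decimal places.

P(N >= -2) = 0.13 + 0.12 + 0.18 + 0.16 + 0.13 = 0.72.
E[N | N >= -2] = [(-2)·0.13 + (-1)·0.12 + 0·0.18 + 1·0.16 + 2·0.13] / 0.72
 = 0.04 / 0.72
 = 1/18

0.056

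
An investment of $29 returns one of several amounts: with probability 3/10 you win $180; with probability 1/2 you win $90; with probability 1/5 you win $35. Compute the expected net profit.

E[payout] = 180·3/10 + 90·1/2 + 35·1/5
 = 54 + 45 + 7
 = 106
Net = 106 - 29 = 77

77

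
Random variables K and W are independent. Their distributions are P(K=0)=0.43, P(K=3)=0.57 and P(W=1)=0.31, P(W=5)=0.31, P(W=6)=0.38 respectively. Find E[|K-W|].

3.1368

E[|K-W|] = Σ_k Σ_w |k-w| · P(K=k)P(W=w)
 = 1·0.1333 + 5·0.1333 + 6·0.1634 + 2·0.1767 + 2·0.1767 + 3·0.2166
 = 0.1333 + 0.6665 + 0.9804 + 0.3534 + 0.3534 + 0.6498
 = 3.1368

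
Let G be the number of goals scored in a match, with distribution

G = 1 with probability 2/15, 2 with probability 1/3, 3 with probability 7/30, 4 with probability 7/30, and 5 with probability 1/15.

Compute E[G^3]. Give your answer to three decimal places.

32.367

E[G^3] = Σ g^3·P(G=g)
 = 1·2/15 + 8·1/3 + 27·7/30 + 64·7/30 + 125·1/15
 = 2/15 + 8/3 + 63/10 + 224/15 + 25/3
 = 971/30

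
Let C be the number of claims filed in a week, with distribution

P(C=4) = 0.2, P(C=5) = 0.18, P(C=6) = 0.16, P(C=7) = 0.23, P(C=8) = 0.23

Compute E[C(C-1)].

33.34

E[C(C-1)] = Σ c(c-1)·P(C=c)
 = 12·0.2 + 20·0.18 + 30·0.16 + 42·0.23 + 56·0.23
 = 2.4 + 3.6 + 4.8 + 9.66 + 12.88
 = 33.34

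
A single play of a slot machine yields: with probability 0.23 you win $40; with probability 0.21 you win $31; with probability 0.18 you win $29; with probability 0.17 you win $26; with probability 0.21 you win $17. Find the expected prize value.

28.92

E[payout] = 40·0.23 + 31·0.21 + 29·0.18 + 26·0.17 + 17·0.21
 = 9.2 + 6.51 + 5.22 + 4.42 + 3.57
 = 28.92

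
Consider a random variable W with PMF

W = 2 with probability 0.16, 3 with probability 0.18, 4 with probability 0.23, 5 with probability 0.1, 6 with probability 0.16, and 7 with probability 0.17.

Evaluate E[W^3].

E[W^3] = Σ w^3·P(W=w)
 = 8·0.16 + 27·0.18 + 64·0.23 + 125·0.1 + 216·0.16 + 343·0.17
 = 1.28 + 4.86 + 14.72 + 12.5 + 34.56 + 58.31
 = 126.23

126.23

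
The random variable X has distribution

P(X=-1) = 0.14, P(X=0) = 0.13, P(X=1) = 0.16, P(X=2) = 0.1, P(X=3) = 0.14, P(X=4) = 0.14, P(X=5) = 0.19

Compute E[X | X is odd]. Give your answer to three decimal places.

P(X is odd) = 0.14 + 0.16 + 0.14 + 0.19 = 0.63.
E[X | X is odd] = [(-1)·0.14 + 1·0.16 + 3·0.14 + 5·0.19] / 0.63
 = 1.39 / 0.63
 = 139/63

2.206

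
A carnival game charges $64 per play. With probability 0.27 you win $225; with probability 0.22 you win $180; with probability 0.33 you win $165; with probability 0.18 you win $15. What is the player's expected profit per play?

93.5

E[payout] = 225·0.27 + 180·0.22 + 165·0.33 + 15·0.18
 = 60.75 + 39.6 + 54.45 + 2.7
 = 157.5
Net = 157.5 - 64 = 93.5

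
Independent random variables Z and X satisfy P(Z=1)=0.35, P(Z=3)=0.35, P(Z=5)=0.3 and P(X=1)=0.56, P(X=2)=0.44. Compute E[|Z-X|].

E[|Z-X|] = Σ_z Σ_x |z-x| · P(Z=z)P(X=x)
 = 0·0.196 + 1·0.154 + 2·0.196 + 1·0.154 + 4·0.168 + 3·0.132
 = 0 + 0.154 + 0.392 + 0.154 + 0.672 + 0.396
 = 1.768

1.768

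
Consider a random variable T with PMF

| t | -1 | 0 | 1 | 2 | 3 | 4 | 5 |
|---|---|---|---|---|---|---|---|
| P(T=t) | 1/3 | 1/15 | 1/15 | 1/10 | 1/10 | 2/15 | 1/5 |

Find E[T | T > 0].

P(T > 0) = 1/15 + 1/10 + 1/10 + 2/15 + 1/5 = 3/5.
E[T | T > 0] = [1·1/15 + 2·1/10 + 3·1/10 + 4·2/15 + 5·1/5] / (3/5)
 = 21/10 / (3/5)
 = 7/2

3.5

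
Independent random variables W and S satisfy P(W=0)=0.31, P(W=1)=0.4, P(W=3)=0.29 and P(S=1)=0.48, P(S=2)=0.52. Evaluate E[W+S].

2.79

E[W+S] = Σ_w Σ_s (w+s) · P(W=w)P(S=s)
 = 1·0.1488 + 2·0.1612 + 2·0.192 + 3·0.208 + 4·0.1392 + 5·0.1508
 = 0.1488 + 0.3224 + 0.384 + 0.624 + 0.5568 + 0.754
 = 2.79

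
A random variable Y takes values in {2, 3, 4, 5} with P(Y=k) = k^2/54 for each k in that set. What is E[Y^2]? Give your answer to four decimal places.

18.1111

E[Y^2] = Σ y^2·P(Y=y)
 = 4·2/27 + 9·1/6 + 16·8/27 + 25·25/54
 = 8/27 + 3/2 + 128/27 + 625/54
 = 163/9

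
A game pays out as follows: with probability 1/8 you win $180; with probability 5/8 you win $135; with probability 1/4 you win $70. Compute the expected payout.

E[payout] = 180·1/8 + 135·5/8 + 70·1/4
 = 45/2 + 675/8 + 35/2
 = 995/8

124.375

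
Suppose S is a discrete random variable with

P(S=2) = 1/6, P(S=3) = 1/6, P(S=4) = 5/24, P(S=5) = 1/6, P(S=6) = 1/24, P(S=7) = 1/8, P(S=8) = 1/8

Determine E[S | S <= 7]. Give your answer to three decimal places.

P(S <= 7) = 1/6 + 1/6 + 5/24 + 1/6 + 1/24 + 1/8 = 7/8.
E[S | S <= 7] = [2·1/6 + 3·1/6 + 4·5/24 + 5·1/6 + 6·1/24 + 7·1/8] / (7/8)
 = 29/8 / (7/8)
 = 29/7

4.143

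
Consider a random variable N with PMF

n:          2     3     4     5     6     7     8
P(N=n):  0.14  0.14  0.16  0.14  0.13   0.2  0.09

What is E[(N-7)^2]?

7.96

E[(N-7)^2] = Σ (n-7)^2·P(N=n)
 = 25·0.14 + 16·0.14 + 9·0.16 + 4·0.14 + 1·0.13 + 0·0.2 + 1·0.09
 = 3.5 + 2.24 + 1.44 + 0.56 + 0.13 + 0 + 0.09
 = 7.96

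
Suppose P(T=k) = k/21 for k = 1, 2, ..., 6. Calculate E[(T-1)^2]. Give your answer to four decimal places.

E[(T-1)^2] = Σ (t-1)^2·P(T=t)
 = 0·1/21 + 1·2/21 + 4·1/7 + 9·4/21 + 16·5/21 + 25·2/7
 = 0 + 2/21 + 4/7 + 12/7 + 80/21 + 50/7
 = 40/3

13.3333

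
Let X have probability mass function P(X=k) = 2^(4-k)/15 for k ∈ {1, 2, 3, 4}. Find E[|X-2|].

0.8

E[|X-2|] = Σ |x-2|·P(X=x)
 = 1·8/15 + 0·4/15 + 1·2/15 + 2·1/15
 = 8/15 + 0 + 2/15 + 2/15
 = 4/5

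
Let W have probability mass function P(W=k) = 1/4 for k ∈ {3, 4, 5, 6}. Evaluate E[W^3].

E[W^3] = Σ w^3·P(W=w)
 = 27·1/4 + 64·1/4 + 125·1/4 + 216·1/4
 = 27/4 + 16 + 125/4 + 54
 = 108

108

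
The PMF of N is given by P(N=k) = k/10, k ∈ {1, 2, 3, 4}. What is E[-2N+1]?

E[-2N+1] = Σ (-2n+1)·P(N=n)
 = (-1)·1/10 + (-3)·1/5 + (-5)·3/10 + (-7)·2/5
 = (-1/10) + (-3/5) + (-3/2) + (-14/5)
 = -5

-5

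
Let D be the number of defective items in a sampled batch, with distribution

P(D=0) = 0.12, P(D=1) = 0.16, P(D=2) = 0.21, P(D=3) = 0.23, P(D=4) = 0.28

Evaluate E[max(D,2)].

2.79

E[max(D,2)] = Σ max(d,2)·P(D=d)
 = 2·0.12 + 2·0.16 + 2·0.21 + 3·0.23 + 4·0.28
 = 0.24 + 0.32 + 0.42 + 0.69 + 1.12
 = 2.79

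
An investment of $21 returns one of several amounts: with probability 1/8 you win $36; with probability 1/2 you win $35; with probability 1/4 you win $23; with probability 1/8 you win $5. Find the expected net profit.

7.375

E[payout] = 36·1/8 + 35·1/2 + 23·1/4 + 5·1/8
 = 9/2 + 35/2 + 23/4 + 5/8
 = 227/8
Net = 227/8 - 21 = 59/8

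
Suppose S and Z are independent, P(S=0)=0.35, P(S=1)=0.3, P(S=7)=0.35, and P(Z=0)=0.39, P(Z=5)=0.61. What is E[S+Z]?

5.8

E[S+Z] = Σ_s Σ_z (s+z) · P(S=s)P(Z=z)
 = 0·0.1365 + 5·0.2135 + 1·0.117 + 6·0.183 + 7·0.1365 + 12·0.2135
 = 0 + 1.0675 + 0.117 + 1.098 + 0.9555 + 2.562
 = 5.8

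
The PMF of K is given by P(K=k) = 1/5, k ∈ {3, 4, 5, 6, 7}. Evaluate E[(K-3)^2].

6

E[(K-3)^2] = Σ (k-3)^2·P(K=k)
 = 0·1/5 + 1·1/5 + 4·1/5 + 9·1/5 + 16·1/5
 = 0 + 1/5 + 4/5 + 9/5 + 16/5
 = 6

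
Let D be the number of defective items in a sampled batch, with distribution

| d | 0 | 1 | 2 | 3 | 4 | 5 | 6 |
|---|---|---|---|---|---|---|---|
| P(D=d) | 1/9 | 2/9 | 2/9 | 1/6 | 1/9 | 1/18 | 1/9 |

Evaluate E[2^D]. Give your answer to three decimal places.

13.444

E[2^D] = Σ 2^d·P(D=d)
 = 1·1/9 + 2·2/9 + 4·2/9 + 8·1/6 + 16·1/9 + 32·1/18 + 64·1/9
 = 1/9 + 4/9 + 8/9 + 4/3 + 16/9 + 16/9 + 64/9
 = 121/9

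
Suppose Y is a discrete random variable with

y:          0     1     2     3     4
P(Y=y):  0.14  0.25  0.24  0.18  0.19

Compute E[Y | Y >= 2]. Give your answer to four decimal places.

2.9180

P(Y >= 2) = 0.24 + 0.18 + 0.19 = 0.61.
E[Y | Y >= 2] = [2·0.24 + 3·0.18 + 4·0.19] / 0.61
 = 1.78 / 0.61
 = 178/61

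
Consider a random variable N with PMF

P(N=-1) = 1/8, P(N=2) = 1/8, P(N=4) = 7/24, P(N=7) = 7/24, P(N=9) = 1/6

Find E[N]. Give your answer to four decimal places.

E[N] = Σ n·P(N=n)
 = (-1)·1/8 + 2·1/8 + 4·7/24 + 7·7/24 + 9·1/6
 = (-1/8) + 1/4 + 7/6 + 49/24 + 3/2
 = 29/6

4.8333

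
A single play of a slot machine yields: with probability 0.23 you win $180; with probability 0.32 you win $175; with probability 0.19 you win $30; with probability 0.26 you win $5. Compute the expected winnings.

E[payout] = 180·0.23 + 175·0.32 + 30·0.19 + 5·0.26
 = 41.4 + 56 + 5.7 + 1.3
 = 104.4

104.4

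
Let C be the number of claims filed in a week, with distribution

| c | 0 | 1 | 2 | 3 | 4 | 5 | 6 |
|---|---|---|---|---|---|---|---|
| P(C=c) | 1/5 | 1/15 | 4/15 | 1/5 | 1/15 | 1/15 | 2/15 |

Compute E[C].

E[C] = Σ c·P(C=c)
 = 0·1/5 + 1·1/15 + 2·4/15 + 3·1/5 + 4·1/15 + 5·1/15 + 6·2/15
 = 0 + 1/15 + 8/15 + 3/5 + 4/15 + 1/3 + 4/5
 = 13/5

2.6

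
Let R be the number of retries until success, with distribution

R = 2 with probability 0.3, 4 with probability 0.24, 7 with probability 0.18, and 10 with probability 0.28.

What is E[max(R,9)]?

9.28

E[max(R,9)] = Σ max(r,9)·P(R=r)
 = 9·0.3 + 9·0.24 + 9·0.18 + 10·0.28
 = 2.7 + 2.16 + 1.62 + 2.8
 = 9.28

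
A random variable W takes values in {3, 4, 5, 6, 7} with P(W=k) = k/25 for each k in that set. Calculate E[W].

5.4

E[W] = Σ w·P(W=w)
 = 3·3/25 + 4·4/25 + 5·1/5 + 6·6/25 + 7·7/25
 = 9/25 + 16/25 + 1 + 36/25 + 49/25
 = 27/5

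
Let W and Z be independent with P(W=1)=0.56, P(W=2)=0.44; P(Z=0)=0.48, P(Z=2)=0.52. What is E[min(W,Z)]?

0.7488

E[min(W,Z)] = Σ_w Σ_z min(w,z) · P(W=w)P(Z=z)
 = 0·0.2688 + 1·0.2912 + 0·0.2112 + 2·0.2288
 = 0 + 0.2912 + 0 + 0.4576
 = 0.7488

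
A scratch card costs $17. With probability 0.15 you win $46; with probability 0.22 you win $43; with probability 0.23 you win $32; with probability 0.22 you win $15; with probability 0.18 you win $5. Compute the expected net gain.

10.92

E[payout] = 46·0.15 + 43·0.22 + 32·0.23 + 15·0.22 + 5·0.18
 = 6.9 + 9.46 + 7.36 + 3.3 + 0.9
 = 27.92
Net = 27.92 - 17 = 10.92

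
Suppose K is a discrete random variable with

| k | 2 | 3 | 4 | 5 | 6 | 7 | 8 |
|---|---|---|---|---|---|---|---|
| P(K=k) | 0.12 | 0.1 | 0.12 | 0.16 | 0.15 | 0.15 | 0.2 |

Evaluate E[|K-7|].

2.03

E[|K-7|] = Σ |k-7|·P(K=k)
 = 5·0.12 + 4·0.1 + 3·0.12 + 2·0.16 + 1·0.15 + 0·0.15 + 1·0.2
 = 0.6 + 0.4 + 0.36 + 0.32 + 0.15 + 0 + 0.2
 = 2.03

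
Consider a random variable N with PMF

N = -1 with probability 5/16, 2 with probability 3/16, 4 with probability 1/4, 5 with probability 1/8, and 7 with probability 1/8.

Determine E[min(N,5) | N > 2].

4.5

P(N > 2) = 1/4 + 1/8 + 1/8 = 1/2.
E[min(N,5) | N > 2] = [4·1/4 + 5·1/8 + 5·1/8] / (1/2)
 = 9/4 / (1/2)
 = 9/2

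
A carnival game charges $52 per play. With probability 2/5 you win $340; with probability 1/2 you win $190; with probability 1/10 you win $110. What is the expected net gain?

190

E[payout] = 340·2/5 + 190·1/2 + 110·1/10
 = 136 + 95 + 11
 = 242
Net = 242 - 52 = 190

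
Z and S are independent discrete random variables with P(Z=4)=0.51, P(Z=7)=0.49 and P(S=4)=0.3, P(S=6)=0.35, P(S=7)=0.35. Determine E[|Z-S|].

1.505

E[|Z-S|] = Σ_z Σ_s |z-s| · P(Z=z)P(S=s)
 = 0·0.153 + 2·0.1785 + 3·0.1785 + 3·0.147 + 1·0.1715 + 0·0.1715
 = 0 + 0.357 + 0.5355 + 0.441 + 0.1715 + 0
 = 1.505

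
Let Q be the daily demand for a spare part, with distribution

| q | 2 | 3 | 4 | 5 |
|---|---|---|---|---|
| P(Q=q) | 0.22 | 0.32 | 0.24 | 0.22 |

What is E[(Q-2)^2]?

3.26

E[(Q-2)^2] = Σ (q-2)^2·P(Q=q)
 = 0·0.22 + 1·0.32 + 4·0.24 + 9·0.22
 = 0 + 0.32 + 0.96 + 1.98
 = 3.26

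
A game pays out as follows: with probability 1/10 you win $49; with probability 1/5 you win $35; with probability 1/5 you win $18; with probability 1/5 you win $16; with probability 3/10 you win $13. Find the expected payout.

E[payout] = 49·1/10 + 35·1/5 + 18·1/5 + 16·1/5 + 13·3/10
 = 49/10 + 7 + 18/5 + 16/5 + 39/10
 = 113/5

22.6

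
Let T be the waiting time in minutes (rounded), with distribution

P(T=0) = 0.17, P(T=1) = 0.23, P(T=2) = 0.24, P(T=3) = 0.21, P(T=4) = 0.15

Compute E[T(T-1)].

3.54

E[T(T-1)] = Σ t(t-1)·P(T=t)
 = 0·0.17 + 0·0.23 + 2·0.24 + 6·0.21 + 12·0.15
 = 0 + 0 + 0.48 + 1.26 + 1.8
 = 3.54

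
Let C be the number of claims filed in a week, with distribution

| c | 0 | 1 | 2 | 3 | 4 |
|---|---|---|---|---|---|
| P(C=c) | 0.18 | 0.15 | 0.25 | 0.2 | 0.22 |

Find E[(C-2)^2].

1.95

E[(C-2)^2] = Σ (c-2)^2·P(C=c)
 = 4·0.18 + 1·0.15 + 0·0.25 + 1·0.2 + 4·0.22
 = 0.72 + 0.15 + 0 + 0.2 + 0.88
 = 1.95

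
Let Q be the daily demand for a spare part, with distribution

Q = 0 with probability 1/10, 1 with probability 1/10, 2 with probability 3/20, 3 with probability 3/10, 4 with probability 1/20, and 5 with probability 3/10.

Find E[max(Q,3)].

3.65

E[max(Q,3)] = Σ max(q,3)·P(Q=q)
 = 3·1/10 + 3·1/10 + 3·3/20 + 3·3/10 + 4·1/20 + 5·3/10
 = 3/10 + 3/10 + 9/20 + 9/10 + 1/5 + 3/2
 = 73/20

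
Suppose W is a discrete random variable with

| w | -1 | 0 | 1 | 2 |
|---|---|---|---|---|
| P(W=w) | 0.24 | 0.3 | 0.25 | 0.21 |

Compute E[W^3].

E[W^3] = Σ w^3·P(W=w)
 = (-1)·0.24 + 0·0.3 + 1·0.25 + 8·0.21
 = (-0.24) + 0 + 0.25 + 1.68
 = 1.69

1.69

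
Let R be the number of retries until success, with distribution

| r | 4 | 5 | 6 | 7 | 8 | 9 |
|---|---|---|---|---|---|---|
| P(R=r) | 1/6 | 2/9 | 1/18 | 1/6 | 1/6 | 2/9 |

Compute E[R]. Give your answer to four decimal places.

6.6111

E[R] = Σ r·P(R=r)
 = 4·1/6 + 5·2/9 + 6·1/18 + 7·1/6 + 8·1/6 + 9·2/9
 = 2/3 + 10/9 + 1/3 + 7/6 + 4/3 + 2
 = 119/18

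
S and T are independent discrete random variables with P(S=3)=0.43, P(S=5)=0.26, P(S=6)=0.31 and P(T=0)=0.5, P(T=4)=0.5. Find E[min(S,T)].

1.785

E[min(S,T)] = Σ_s Σ_t min(s,t) · P(S=s)P(T=t)
 = 0·0.215 + 3·0.215 + 0·0.13 + 4·0.13 + 0·0.155 + 4·0.155
 = 0 + 0.645 + 0 + 0.52 + 0 + 0.62
 = 1.785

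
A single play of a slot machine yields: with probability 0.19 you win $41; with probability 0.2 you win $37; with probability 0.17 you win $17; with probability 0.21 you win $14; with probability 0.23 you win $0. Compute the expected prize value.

21.02

E[payout] = 41·0.19 + 37·0.2 + 17·0.17 + 14·0.21 + 0·0.23
 = 7.79 + 7.4 + 2.89 + 2.94 + 0
 = 21.02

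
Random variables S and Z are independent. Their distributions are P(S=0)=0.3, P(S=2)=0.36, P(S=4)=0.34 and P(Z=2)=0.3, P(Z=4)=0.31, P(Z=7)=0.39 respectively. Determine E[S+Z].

E[S+Z] = Σ_s Σ_z (s+z) · P(S=s)P(Z=z)
 = 2·0.09 + 4·0.093 + 7·0.117 + 4·0.108 + 6·0.1116 + 9·0.1404 + 6·0.102 + 8·0.1054 + 11·0.1326
 = 0.18 + 0.372 + 0.819 + 0.432 + 0.6696 + 1.2636 + 0.612 + 0.8432 + 1.4586
 = 6.65

6.65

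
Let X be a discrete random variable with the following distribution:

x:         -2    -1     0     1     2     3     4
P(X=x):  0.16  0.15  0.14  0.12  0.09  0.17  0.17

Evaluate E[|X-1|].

E[|X-1|] = Σ |x-1|·P(X=x)
 = 3·0.16 + 2·0.15 + 1·0.14 + 0·0.12 + 1·0.09 + 2·0.17 + 3·0.17
 = 0.48 + 0.3 + 0.14 + 0 + 0.09 + 0.34 + 0.51
 = 1.86

1.86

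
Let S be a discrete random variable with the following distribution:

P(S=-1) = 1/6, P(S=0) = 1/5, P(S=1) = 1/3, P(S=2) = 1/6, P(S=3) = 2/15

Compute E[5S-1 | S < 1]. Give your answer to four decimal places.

-3.2727

P(S < 1) = 1/6 + 1/5 = 11/30.
E[5S-1 | S < 1] = [(-6)·1/6 + (-1)·1/5] / (11/30)
 = -6/5 / (11/30)
 = -36/11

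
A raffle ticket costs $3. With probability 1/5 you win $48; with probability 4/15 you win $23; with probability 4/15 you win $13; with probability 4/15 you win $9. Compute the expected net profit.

18.6

E[payout] = 48·1/5 + 23·4/15 + 13·4/15 + 9·4/15
 = 48/5 + 92/15 + 52/15 + 12/5
 = 108/5
Net = 108/5 - 3 = 93/5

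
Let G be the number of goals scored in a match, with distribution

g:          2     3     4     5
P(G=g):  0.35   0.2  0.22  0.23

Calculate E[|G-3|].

E[|G-3|] = Σ |g-3|·P(G=g)
 = 1·0.35 + 0·0.2 + 1·0.22 + 2·0.23
 = 0.35 + 0 + 0.22 + 0.46
 = 1.03

1.03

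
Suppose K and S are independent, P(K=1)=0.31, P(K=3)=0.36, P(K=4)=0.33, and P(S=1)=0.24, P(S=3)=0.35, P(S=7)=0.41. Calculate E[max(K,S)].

E[max(K,S)] = Σ_k Σ_s max(k,s) · P(K=k)P(S=s)
 = 1·0.0744 + 3·0.1085 + 7·0.1271 + 3·0.0864 + 3·0.126 + 7·0.1476 + 4·0.0792 + 4·0.1155 + 7·0.1353
 = 0.0744 + 0.3255 + 0.8897 + 0.2592 + 0.378 + 1.0332 + 0.3168 + 0.462 + 0.9471
 = 4.6859

4.6859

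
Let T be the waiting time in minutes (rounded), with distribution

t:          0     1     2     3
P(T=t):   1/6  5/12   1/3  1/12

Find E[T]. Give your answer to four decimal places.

E[T] = Σ t·P(T=t)
 = 0·1/6 + 1·5/12 + 2·1/3 + 3·1/12
 = 0 + 5/12 + 2/3 + 1/4
 = 4/3

1.3333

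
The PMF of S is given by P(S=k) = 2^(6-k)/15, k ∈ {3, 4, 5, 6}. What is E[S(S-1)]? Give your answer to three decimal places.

11.067

E[S(S-1)] = Σ s(s-1)·P(S=s)
 = 6·8/15 + 12·4/15 + 20·2/15 + 30·1/15
 = 16/5 + 16/5 + 8/3 + 2
 = 166/15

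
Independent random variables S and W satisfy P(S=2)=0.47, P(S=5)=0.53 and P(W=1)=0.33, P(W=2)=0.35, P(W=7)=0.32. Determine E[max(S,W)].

4.6812

E[max(S,W)] = Σ_s Σ_w max(s,w) · P(S=s)P(W=w)
 = 2·0.1551 + 2·0.1645 + 7·0.1504 + 5·0.1749 + 5·0.1855 + 7·0.1696
 = 0.3102 + 0.329 + 1.0528 + 0.8745 + 0.9275 + 1.1872
 = 4.6812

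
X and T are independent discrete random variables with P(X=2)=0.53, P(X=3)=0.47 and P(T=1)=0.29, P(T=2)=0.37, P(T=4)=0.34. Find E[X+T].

4.86

E[X+T] = Σ_x Σ_t (x+t) · P(X=x)P(T=t)
 = 3·0.1537 + 4·0.1961 + 6·0.1802 + 4·0.1363 + 5·0.1739 + 7·0.1598
 = 0.4611 + 0.7844 + 1.0812 + 0.5452 + 0.8695 + 1.1186
 = 4.86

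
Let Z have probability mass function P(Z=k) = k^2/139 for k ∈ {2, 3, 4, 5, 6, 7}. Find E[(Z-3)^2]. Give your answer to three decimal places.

8.835

E[(Z-3)^2] = Σ (z-3)^2·P(Z=z)
 = 1·4/139 + 0·9/139 + 1·16/139 + 4·25/139 + 9·36/139 + 16·49/139
 = 4/139 + 0 + 16/139 + 100/139 + 324/139 + 784/139
 = 1228/139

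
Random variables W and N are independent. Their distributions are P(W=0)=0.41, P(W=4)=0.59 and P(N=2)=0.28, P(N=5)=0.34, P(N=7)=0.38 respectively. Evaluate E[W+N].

7.28

E[W+N] = Σ_w Σ_n (w+n) · P(W=w)P(N=n)
 = 2·0.1148 + 5·0.1394 + 7·0.1558 + 6·0.1652 + 9·0.2006 + 11·0.2242
 = 0.2296 + 0.697 + 1.0906 + 0.9912 + 1.8054 + 2.4662
 = 7.28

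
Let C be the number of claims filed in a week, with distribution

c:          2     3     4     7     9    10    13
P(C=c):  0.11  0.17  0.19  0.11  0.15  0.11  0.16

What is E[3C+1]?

E[3C+1] = Σ (3c+1)·P(C=c)
 = 7·0.11 + 10·0.17 + 13·0.19 + 22·0.11 + 28·0.15 + 31·0.11 + 40·0.16
 = 0.77 + 1.7 + 2.47 + 2.42 + 4.2 + 3.41 + 6.4
 = 21.37

21.37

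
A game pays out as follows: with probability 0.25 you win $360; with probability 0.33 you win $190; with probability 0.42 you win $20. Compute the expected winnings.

E[payout] = 360·0.25 + 190·0.33 + 20·0.42
 = 90 + 62.7 + 8.4
 = 161.1

161.1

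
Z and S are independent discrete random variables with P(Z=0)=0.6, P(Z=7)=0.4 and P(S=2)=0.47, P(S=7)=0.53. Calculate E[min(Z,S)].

E[min(Z,S)] = Σ_z Σ_s min(z,s) · P(Z=z)P(S=s)
 = 0·0.282 + 0·0.318 + 2·0.188 + 7·0.212
 = 0 + 0 + 0.376 + 1.484
 = 1.86

1.86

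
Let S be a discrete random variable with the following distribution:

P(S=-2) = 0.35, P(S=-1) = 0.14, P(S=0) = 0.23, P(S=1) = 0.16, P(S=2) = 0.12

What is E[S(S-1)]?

2.62

E[S(S-1)] = Σ s(s-1)·P(S=s)
 = 6·0.35 + 2·0.14 + 0·0.23 + 0·0.16 + 2·0.12
 = 2.1 + 0.28 + 0 + 0 + 0.24
 = 2.62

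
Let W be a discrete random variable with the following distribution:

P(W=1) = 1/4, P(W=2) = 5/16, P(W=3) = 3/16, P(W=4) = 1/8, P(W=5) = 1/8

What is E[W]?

2.5625

E[W] = Σ w·P(W=w)
 = 1·1/4 + 2·5/16 + 3·3/16 + 4·1/8 + 5·1/8
 = 1/4 + 5/8 + 9/16 + 1/2 + 5/8
 = 41/16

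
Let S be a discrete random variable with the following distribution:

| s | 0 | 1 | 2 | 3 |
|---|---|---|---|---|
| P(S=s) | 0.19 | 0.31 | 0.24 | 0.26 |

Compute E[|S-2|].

E[|S-2|] = Σ |s-2|·P(S=s)
 = 2·0.19 + 1·0.31 + 0·0.24 + 1·0.26
 = 0.38 + 0.31 + 0 + 0.26
 = 0.95

0.95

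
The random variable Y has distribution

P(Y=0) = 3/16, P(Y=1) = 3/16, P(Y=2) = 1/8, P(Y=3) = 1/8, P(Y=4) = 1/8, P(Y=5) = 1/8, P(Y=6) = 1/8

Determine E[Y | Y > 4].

5.5

P(Y > 4) = 1/8 + 1/8 = 1/4.
E[Y | Y > 4] = [5·1/8 + 6·1/8] / (1/4)
 = 11/8 / (1/4)
 = 11/2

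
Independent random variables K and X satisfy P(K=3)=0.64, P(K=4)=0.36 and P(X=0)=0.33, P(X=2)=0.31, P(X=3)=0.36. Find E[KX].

5.712

E[KX] = Σ_k Σ_x kx · P(K=k)P(X=x)
 = 0·0.2112 + 6·0.1984 + 9·0.2304 + 0·0.1188 + 8·0.1116 + 12·0.1296
 = 0 + 1.1904 + 2.0736 + 0 + 0.8928 + 1.5552
 = 5.712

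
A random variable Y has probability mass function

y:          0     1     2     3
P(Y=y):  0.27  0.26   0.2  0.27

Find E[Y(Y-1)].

2.02

E[Y(Y-1)] = Σ y(y-1)·P(Y=y)
 = 0·0.27 + 0·0.26 + 2·0.2 + 6·0.27
 = 0 + 0 + 0.4 + 1.62
 = 2.02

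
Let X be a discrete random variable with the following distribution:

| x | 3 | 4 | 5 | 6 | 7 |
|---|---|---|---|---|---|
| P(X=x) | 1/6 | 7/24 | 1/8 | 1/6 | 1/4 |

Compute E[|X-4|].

1.375

E[|X-4|] = Σ |x-4|·P(X=x)
 = 1·1/6 + 0·7/24 + 1·1/8 + 2·1/6 + 3·1/4
 = 1/6 + 0 + 1/8 + 1/3 + 3/4
 = 11/8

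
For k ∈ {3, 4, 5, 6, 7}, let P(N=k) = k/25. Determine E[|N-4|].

E[|N-4|] = Σ |n-4|·P(N=n)
 = 1·3/25 + 0·4/25 + 1·1/5 + 2·6/25 + 3·7/25
 = 3/25 + 0 + 1/5 + 12/25 + 21/25
 = 41/25

1.64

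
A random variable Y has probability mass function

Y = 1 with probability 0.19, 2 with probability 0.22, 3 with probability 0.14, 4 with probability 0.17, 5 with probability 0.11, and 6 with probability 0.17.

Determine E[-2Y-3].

E[-2Y-3] = Σ (-2y-3)·P(Y=y)
 = (-5)·0.19 + (-7)·0.22 + (-9)·0.14 + (-11)·0.17 + (-13)·0.11 + (-15)·0.17
 = (-0.95) + (-1.54) + (-1.26) + (-1.87) + (-1.43) + (-2.55)
 = -9.6

-9.6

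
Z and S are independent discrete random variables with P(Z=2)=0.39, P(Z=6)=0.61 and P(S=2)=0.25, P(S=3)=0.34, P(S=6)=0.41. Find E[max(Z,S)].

5.2122

E[max(Z,S)] = Σ_z Σ_s max(z,s) · P(Z=z)P(S=s)
 = 2·0.0975 + 3·0.1326 + 6·0.1599 + 6·0.1525 + 6·0.2074 + 6·0.2501
 = 0.195 + 0.3978 + 0.9594 + 0.915 + 1.2444 + 1.5006
 = 5.2122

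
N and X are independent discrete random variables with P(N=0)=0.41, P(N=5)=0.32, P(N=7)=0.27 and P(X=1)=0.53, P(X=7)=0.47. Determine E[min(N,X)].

E[min(N,X)] = Σ_n Σ_x min(n,x) · P(N=n)P(X=x)
 = 0·0.2173 + 0·0.1927 + 1·0.1696 + 5·0.1504 + 1·0.1431 + 7·0.1269
 = 0 + 0 + 0.1696 + 0.752 + 0.1431 + 0.8883
 = 1.953

1.953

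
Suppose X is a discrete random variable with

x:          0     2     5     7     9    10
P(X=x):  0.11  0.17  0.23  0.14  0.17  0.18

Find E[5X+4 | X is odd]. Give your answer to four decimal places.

37.8889

P(X is odd) = 0.23 + 0.14 + 0.17 = 0.54.
E[5X+4 | X is odd] = [29·0.23 + 39·0.14 + 49·0.17] / 0.54
 = 20.46 / 0.54
 = 341/9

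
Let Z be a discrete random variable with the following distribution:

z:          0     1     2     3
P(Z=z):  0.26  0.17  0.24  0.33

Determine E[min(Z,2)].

1.31

E[min(Z,2)] = Σ min(z,2)·P(Z=z)
 = 0·0.26 + 1·0.17 + 2·0.24 + 2·0.33
 = 0 + 0.17 + 0.48 + 0.66
 = 1.31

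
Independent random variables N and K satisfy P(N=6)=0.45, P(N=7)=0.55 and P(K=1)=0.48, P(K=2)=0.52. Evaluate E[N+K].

E[N+K] = Σ_n Σ_k (n+k) · P(N=n)P(K=k)
 = 7·0.216 + 8·0.234 + 8·0.264 + 9·0.286
 = 1.512 + 1.872 + 2.112 + 2.574
 = 8.07

8.07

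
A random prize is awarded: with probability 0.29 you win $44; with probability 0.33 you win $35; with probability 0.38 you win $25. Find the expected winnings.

33.81

E[payout] = 44·0.29 + 35·0.33 + 25·0.38
 = 12.76 + 11.55 + 9.5
 = 33.81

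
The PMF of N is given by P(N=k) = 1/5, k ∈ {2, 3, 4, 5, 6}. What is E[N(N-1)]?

14

E[N(N-1)] = Σ n(n-1)·P(N=n)
 = 2·1/5 + 6·1/5 + 12·1/5 + 20·1/5 + 30·1/5
 = 2/5 + 6/5 + 12/5 + 4 + 6
 = 14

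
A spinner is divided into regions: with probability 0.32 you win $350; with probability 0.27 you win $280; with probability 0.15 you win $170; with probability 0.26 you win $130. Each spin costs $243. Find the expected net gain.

3.9

E[payout] = 350·0.32 + 280·0.27 + 170·0.15 + 130·0.26
 = 112 + 75.6 + 25.5 + 33.8
 = 246.9
Net = 246.9 - 243 = 3.9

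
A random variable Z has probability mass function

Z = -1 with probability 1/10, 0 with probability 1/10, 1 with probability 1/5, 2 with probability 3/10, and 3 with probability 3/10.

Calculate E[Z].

E[Z] = Σ z·P(Z=z)
 = (-1)·1/10 + 0·1/10 + 1·1/5 + 2·3/10 + 3·3/10
 = (-1/10) + 0 + 1/5 + 3/5 + 9/10
 = 8/5

1.6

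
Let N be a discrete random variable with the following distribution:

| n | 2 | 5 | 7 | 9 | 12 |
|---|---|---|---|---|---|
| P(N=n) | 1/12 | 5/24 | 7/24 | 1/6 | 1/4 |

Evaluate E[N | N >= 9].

10.8

P(N >= 9) = 1/6 + 1/4 = 5/12.
E[N | N >= 9] = [9·1/6 + 12·1/4] / (5/12)
 = 9/2 / (5/12)
 = 54/5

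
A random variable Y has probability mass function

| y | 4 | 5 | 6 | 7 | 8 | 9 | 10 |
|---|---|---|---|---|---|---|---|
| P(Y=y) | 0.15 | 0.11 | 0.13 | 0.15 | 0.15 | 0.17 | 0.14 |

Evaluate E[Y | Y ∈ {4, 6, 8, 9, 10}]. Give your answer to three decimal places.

7.446

P(Y ∈ {4, 6, 8, 9, 10}) = 0.15 + 0.13 + 0.15 + 0.17 + 0.14 = 0.74.
E[Y | Y ∈ {4, 6, 8, 9, 10}] = [4·0.15 + 6·0.13 + 8·0.15 + 9·0.17 + 10·0.14] / 0.74
 = 5.51 / 0.74
 = 551/74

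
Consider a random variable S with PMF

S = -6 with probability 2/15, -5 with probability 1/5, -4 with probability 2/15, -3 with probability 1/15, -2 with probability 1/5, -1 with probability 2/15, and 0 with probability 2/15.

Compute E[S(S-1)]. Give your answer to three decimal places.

16.533

E[S(S-1)] = Σ s(s-1)·P(S=s)
 = 42·2/15 + 30·1/5 + 20·2/15 + 12·1/15 + 6·1/5 + 2·2/15 + 0·2/15
 = 28/5 + 6 + 8/3 + 4/5 + 6/5 + 4/15 + 0
 = 248/15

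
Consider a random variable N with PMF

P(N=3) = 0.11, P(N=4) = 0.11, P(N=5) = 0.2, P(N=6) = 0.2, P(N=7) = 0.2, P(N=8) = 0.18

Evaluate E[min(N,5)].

4.67

E[min(N,5)] = Σ min(n,5)·P(N=n)
 = 3·0.11 + 4·0.11 + 5·0.2 + 5·0.2 + 5·0.2 + 5·0.18
 = 0.33 + 0.44 + 1 + 1 + 1 + 0.9
 = 4.67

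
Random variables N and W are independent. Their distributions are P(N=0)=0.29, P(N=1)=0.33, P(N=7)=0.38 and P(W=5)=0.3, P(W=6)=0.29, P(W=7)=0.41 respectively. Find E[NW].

E[NW] = Σ_n Σ_w nw · P(N=n)P(W=w)
 = 0·0.087 + 0·0.0841 + 0·0.1189 + 5·0.099 + 6·0.0957 + 7·0.1353 + 35·0.114 + 42·0.1102 + 49·0.1558
 = 0 + 0 + 0 + 0.495 + 0.5742 + 0.9471 + 3.99 + 4.6284 + 7.6342
 = 18.2689

18.2689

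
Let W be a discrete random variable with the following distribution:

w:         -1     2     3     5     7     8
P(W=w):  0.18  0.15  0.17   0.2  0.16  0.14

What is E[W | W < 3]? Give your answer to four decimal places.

0.3636

P(W < 3) = 0.18 + 0.15 = 0.33.
E[W | W < 3] = [(-1)·0.18 + 2·0.15] / 0.33
 = 0.12 / 0.33
 = 4/11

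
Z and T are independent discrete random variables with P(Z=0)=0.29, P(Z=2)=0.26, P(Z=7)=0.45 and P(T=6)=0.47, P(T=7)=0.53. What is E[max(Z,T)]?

6.7415

E[max(Z,T)] = Σ_z Σ_t max(z,t) · P(Z=z)P(T=t)
 = 6·0.1363 + 7·0.1537 + 6·0.1222 + 7·0.1378 + 7·0.2115 + 7·0.2385
 = 0.8178 + 1.0759 + 0.7332 + 0.9646 + 1.4805 + 1.6695
 = 6.7415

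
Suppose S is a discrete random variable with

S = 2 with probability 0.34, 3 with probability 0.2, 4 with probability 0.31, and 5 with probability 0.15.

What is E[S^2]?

E[S^2] = Σ s^2·P(S=s)
 = 4·0.34 + 9·0.2 + 16·0.31 + 25·0.15
 = 1.36 + 1.8 + 4.96 + 3.75
 = 11.87

11.87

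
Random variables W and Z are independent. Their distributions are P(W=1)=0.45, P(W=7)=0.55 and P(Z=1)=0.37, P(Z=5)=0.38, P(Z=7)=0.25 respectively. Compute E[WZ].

17.286

E[WZ] = Σ_w Σ_z wz · P(W=w)P(Z=z)
 = 1·0.1665 + 5·0.171 + 7·0.1125 + 7·0.2035 + 35·0.209 + 49·0.1375
 = 0.1665 + 0.855 + 0.7875 + 1.4245 + 7.315 + 6.7375
 = 17.286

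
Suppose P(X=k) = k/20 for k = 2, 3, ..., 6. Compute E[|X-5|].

E[|X-5|] = Σ |x-5|·P(X=x)
 = 3·1/10 + 2·3/20 + 1·1/5 + 0·1/4 + 1·3/10
 = 3/10 + 3/10 + 1/5 + 0 + 3/10
 = 11/10

1.1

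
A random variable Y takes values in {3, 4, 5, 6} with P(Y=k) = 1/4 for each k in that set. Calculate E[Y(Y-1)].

17

E[Y(Y-1)] = Σ y(y-1)·P(Y=y)
 = 6·1/4 + 12·1/4 + 20·1/4 + 30·1/4
 = 3/2 + 3 + 5 + 15/2
 = 17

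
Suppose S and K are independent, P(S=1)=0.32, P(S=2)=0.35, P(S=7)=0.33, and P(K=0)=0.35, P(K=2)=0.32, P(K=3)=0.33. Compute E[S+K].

E[S+K] = Σ_s Σ_k (s+k) · P(S=s)P(K=k)
 = 1·0.112 + 3·0.1024 + 4·0.1056 + 2·0.1225 + 4·0.112 + 5·0.1155 + 7·0.1155 + 9·0.1056 + 10·0.1089
 = 0.112 + 0.3072 + 0.4224 + 0.245 + 0.448 + 0.5775 + 0.8085 + 0.9504 + 1.089
 = 4.96

4.96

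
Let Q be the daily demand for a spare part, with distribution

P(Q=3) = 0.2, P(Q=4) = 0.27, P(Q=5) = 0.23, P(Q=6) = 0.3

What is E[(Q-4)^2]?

1.63

E[(Q-4)^2] = Σ (q-4)^2·P(Q=q)
 = 1·0.2 + 0·0.27 + 1·0.23 + 4·0.3
 = 0.2 + 0 + 0.23 + 1.2
 = 1.63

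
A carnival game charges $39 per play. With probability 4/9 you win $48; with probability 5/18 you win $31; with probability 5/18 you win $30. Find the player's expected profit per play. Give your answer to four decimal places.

-0.7222

E[payout] = 48·4/9 + 31·5/18 + 30·5/18
 = 64/3 + 155/18 + 25/3
 = 689/18
Net = 689/18 - 39 = -13/18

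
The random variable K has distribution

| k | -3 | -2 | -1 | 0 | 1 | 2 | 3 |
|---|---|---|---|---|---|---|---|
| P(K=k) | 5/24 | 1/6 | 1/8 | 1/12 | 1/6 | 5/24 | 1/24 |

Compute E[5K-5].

E[5K-5] = Σ (5k-5)·P(K=k)
 = (-20)·5/24 + (-15)·1/6 + (-10)·1/8 + (-5)·1/12 + 0·1/6 + 5·5/24 + 10·1/24
 = (-25/6) + (-5/2) + (-5/4) + (-5/12) + 0 + 25/24 + 5/12
 = -55/8

-6.875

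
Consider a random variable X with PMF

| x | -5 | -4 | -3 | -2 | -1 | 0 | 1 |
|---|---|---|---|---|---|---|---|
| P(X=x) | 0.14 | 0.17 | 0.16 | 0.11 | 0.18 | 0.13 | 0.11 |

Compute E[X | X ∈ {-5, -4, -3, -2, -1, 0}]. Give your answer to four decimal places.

P(X ∈ {-5, -4, -3, -2, -1, 0}) = 0.14 + 0.17 + 0.16 + 0.11 + 0.18 + 0.13 = 0.89.
E[X | X ∈ {-5, -4, -3, -2, -1, 0}] = [(-5)·0.14 + (-4)·0.17 + (-3)·0.16 + (-2)·0.11 + (-1)·0.18 + 0·0.13] / 0.89
 = -2.26 / 0.89
 = -226/89

-2.5393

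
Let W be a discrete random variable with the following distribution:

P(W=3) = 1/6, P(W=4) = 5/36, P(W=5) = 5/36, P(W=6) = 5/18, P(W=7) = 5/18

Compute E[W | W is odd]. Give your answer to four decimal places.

5.3810

P(W is odd) = 1/6 + 5/36 + 5/18 = 7/12.
E[W | W is odd] = [3·1/6 + 5·5/36 + 7·5/18] / (7/12)
 = 113/36 / (7/12)
 = 113/21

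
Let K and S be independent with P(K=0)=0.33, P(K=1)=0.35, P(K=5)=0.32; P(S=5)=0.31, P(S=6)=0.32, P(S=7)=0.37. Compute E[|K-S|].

E[|K-S|] = Σ_k Σ_s |k-s| · P(K=k)P(S=s)
 = 5·0.1023 + 6·0.1056 + 7·0.1221 + 4·0.1085 + 5·0.112 + 6·0.1295 + 0·0.0992 + 1·0.1024 + 2·0.1184
 = 0.5115 + 0.6336 + 0.8547 + 0.434 + 0.56 + 0.777 + 0 + 0.1024 + 0.2368
 = 4.11

4.11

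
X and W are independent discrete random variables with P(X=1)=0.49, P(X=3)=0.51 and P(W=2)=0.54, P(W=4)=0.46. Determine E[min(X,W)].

E[min(X,W)] = Σ_x Σ_w min(x,w) · P(X=x)P(W=w)
 = 1·0.2646 + 1·0.2254 + 2·0.2754 + 3·0.2346
 = 0.2646 + 0.2254 + 0.5508 + 0.7038
 = 1.7446

1.7446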